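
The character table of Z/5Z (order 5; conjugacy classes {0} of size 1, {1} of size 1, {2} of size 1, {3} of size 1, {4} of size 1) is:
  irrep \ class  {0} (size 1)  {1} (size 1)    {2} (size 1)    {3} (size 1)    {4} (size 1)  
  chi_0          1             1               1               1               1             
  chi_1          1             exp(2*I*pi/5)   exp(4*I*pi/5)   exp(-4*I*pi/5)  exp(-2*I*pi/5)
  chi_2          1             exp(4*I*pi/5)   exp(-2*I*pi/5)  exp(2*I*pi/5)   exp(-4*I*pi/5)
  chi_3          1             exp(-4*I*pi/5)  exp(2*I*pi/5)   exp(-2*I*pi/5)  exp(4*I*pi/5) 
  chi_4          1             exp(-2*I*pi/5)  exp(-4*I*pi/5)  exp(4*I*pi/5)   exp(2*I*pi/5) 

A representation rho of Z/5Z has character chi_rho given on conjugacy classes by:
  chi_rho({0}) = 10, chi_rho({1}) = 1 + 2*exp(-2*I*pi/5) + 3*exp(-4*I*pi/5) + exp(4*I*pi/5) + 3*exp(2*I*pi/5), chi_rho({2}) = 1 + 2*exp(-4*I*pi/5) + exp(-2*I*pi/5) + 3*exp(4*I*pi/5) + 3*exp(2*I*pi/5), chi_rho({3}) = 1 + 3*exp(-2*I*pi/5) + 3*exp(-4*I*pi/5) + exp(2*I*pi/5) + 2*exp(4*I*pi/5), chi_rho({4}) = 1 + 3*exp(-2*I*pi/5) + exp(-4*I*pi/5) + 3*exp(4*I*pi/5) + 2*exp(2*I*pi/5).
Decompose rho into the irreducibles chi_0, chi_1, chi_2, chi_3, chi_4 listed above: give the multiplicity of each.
Multiplicities: chi_0: 1, chi_1: 3, chi_2: 1, chi_3: 3, chi_4: 2.

Justification: Use <chi_rho, chi> = (1/|G|) sum_C |C| * chi_rho(C) * conj(chi(C)) with |G| = 5 for each irreducible chi in the table:
  <chi_rho, chi_0> = (1/5)[1*(10)*conj(1) + 1*(1 + 2*exp(-2*I*pi/5) + 3*exp(-4*I*pi/5) + exp(4*I*pi/5) + 3*exp(2*I*pi/5))*conj(1) + 1*(1 + 2*exp(-4*I*pi/5) + exp(-2*I*pi/5) + 3*exp(4*I*pi/5) + 3*exp(2*I*pi/5))*conj(1) + 1*(1 + 3*exp(-2*I*pi/5) + 3*exp(-4*I*pi/5) + exp(2*I*pi/5) + 2*exp(4*I*pi/5))*conj(1) + 1*(1 + 3*exp(-2*I*pi/5) + exp(-4*I*pi/5) + 3*exp(4*I*pi/5) + 2*exp(2*I*pi/5))*conj(1)]
      = (1/5)[(10) + (1 + 2*exp(-2*I*pi/5) + 3*exp(-4*I*pi/5) + exp(4*I*pi/5) + 3*exp(2*I*pi/5)) + (1 + 2*exp(-4*I*pi/5) + exp(-2*I*pi/5) + 3*exp(4*I*pi/5) + 3*exp(2*I*pi/5)) + (1 + 3*exp(-2*I*pi/5) + 3*exp(-4*I*pi/5) + exp(2*I*pi/5) + 2*exp(4*I*pi/5)) + (1 + 3*exp(-2*I*pi/5) + exp(-4*I*pi/5) + 3*exp(4*I*pi/5) + 2*exp(2*I*pi/5))] = 5/5 = 1
  <chi_rho, chi_1> = (1/5)[1*(10)*conj(1) + 1*(1 + 2*exp(-2*I*pi/5) + 3*exp(-4*I*pi/5) + exp(4*I*pi/5) + 3*exp(2*I*pi/5))*conj(exp(2*I*pi/5)) + 1*(1 + 2*exp(-4*I*pi/5) + exp(-2*I*pi/5) + 3*exp(4*I*pi/5) + 3*exp(2*I*pi/5))*conj(exp(4*I*pi/5)) + 1*(1 + 3*exp(-2*I*pi/5) + 3*exp(-4*I*pi/5) + exp(2*I*pi/5) + 2*exp(4*I*pi/5))*conj(exp(-4*I*pi/5)) + 1*(1 + 3*exp(-2*I*pi/5) + exp(-4*I*pi/5) + 3*exp(4*I*pi/5) + 2*exp(2*I*pi/5))*conj(exp(-2*I*pi/5))]
      = (1/5)[(10) + (3 + 2*exp(-4*I*pi/5) + exp(-2*I*pi/5) + exp(2*I*pi/5) + 3*exp(4*I*pi/5)) + (3 + 3*exp(-2*I*pi/5) + exp(-4*I*pi/5) + exp(4*I*pi/5) + 2*exp(2*I*pi/5)) + (3 + 2*exp(-2*I*pi/5) + exp(-4*I*pi/5) + exp(4*I*pi/5) + 3*exp(2*I*pi/5)) + (3 + 3*exp(-4*I*pi/5) + exp(-2*I*pi/5) + exp(2*I*pi/5) + 2*exp(4*I*pi/5))] = 15/5 = 3
  <chi_rho, chi_2> = (1/5)[1*(10)*conj(1) + 1*(1 + 2*exp(-2*I*pi/5) + 3*exp(-4*I*pi/5) + exp(4*I*pi/5) + 3*exp(2*I*pi/5))*conj(exp(4*I*pi/5)) + 1*(1 + 2*exp(-4*I*pi/5) + exp(-2*I*pi/5) + 3*exp(4*I*pi/5) + 3*exp(2*I*pi/5))*conj(exp(-2*I*pi/5)) + 1*(1 + 3*exp(-2*I*pi/5) + 3*exp(-4*I*pi/5) + exp(2*I*pi/5) + 2*exp(4*I*pi/5))*conj(exp(2*I*pi/5)) + 1*(1 + 3*exp(-2*I*pi/5) + exp(-4*I*pi/5) + 3*exp(4*I*pi/5) + 2*exp(2*I*pi/5))*conj(exp(-4*I*pi/5))]
      = (1/5)[(10) + (1 + 3*exp(-2*I*pi/5) + exp(-4*I*pi/5) + 2*exp(4*I*pi/5) + 3*exp(2*I*pi/5)) + (1 + 2*exp(-2*I*pi/5) + 3*exp(-4*I*pi/5) + exp(2*I*pi/5) + 3*exp(4*I*pi/5)) + (1 + 3*exp(-4*I*pi/5) + exp(-2*I*pi/5) + 3*exp(4*I*pi/5) + 2*exp(2*I*pi/5)) + (1 + 3*exp(-2*I*pi/5) + 2*exp(-4*I*pi/5) + exp(4*I*pi/5) + 3*exp(2*I*pi/5))] = 5/5 = 1
  <chi_rho, chi_3> = (1/5)[1*(10)*conj(1) + 1*(1 + 2*exp(-2*I*pi/5) + 3*exp(-4*I*pi/5) + exp(4*I*pi/5) + 3*exp(2*I*pi/5))*conj(exp(-4*I*pi/5)) + 1*(1 + 2*exp(-4*I*pi/5) + exp(-2*I*pi/5) + 3*exp(4*I*pi/5) + 3*exp(2*I*pi/5))*conj(exp(2*I*pi/5)) + 1*(1 + 3*exp(-2*I*pi/5) + 3*exp(-4*I*pi/5) + exp(2*I*pi/5) + 2*exp(4*I*pi/5))*conj(exp(-2*I*pi/5)) + 1*(1 + 3*exp(-2*I*pi/5) + exp(-4*I*pi/5) + 3*exp(4*I*pi/5) + 2*exp(2*I*pi/5))*conj(exp(4*I*pi/5))]
      = (1/5)[(10) + (3 + 3*exp(-4*I*pi/5) + exp(-2*I*pi/5) + exp(4*I*pi/5) + 2*exp(2*I*pi/5)) + (3 + exp(-2*I*pi/5) + exp(-4*I*pi/5) + 2*exp(4*I*pi/5) + 3*exp(2*I*pi/5)) + (3 + 3*exp(-2*I*pi/5) + 2*exp(-4*I*pi/5) + exp(4*I*pi/5) + exp(2*I*pi/5)) + (3 + 2*exp(-2*I*pi/5) + exp(-4*I*pi/5) + exp(2*I*pi/5) + 3*exp(4*I*pi/5))] = 15/5 = 3
  <chi_rho, chi_4> = (1/5)[1*(10)*conj(1) + 1*(1 + 2*exp(-2*I*pi/5) + 3*exp(-4*I*pi/5) + exp(4*I*pi/5) + 3*exp(2*I*pi/5))*conj(exp(-2*I*pi/5)) + 1*(1 + 2*exp(-4*I*pi/5) + exp(-2*I*pi/5) + 3*exp(4*I*pi/5) + 3*exp(2*I*pi/5))*conj(exp(-4*I*pi/5)) + 1*(1 + 3*exp(-2*I*pi/5) + 3*exp(-4*I*pi/5) + exp(2*I*pi/5) + 2*exp(4*I*pi/5))*conj(exp(4*I*pi/5)) + 1*(1 + 3*exp(-2*I*pi/5) + exp(-4*I*pi/5) + 3*exp(4*I*pi/5) + 2*exp(2*I*pi/5))*conj(exp(2*I*pi/5))]
      = (1/5)[(10) + (2 + 3*exp(-2*I*pi/5) + exp(-4*I*pi/5) + exp(2*I*pi/5) + 3*exp(4*I*pi/5)) + (2 + 3*exp(-2*I*pi/5) + 3*exp(-4*I*pi/5) + exp(4*I*pi/5) + exp(2*I*pi/5)) + (2 + exp(-2*I*pi/5) + exp(-4*I*pi/5) + 3*exp(4*I*pi/5) + 3*exp(2*I*pi/5)) + (2 + 3*exp(-4*I*pi/5) + exp(-2*I*pi/5) + exp(4*I*pi/5) + 3*exp(2*I*pi/5))] = 10/5 = 2
(Exp terms are combined using exp(i*s)*conj(exp(i*t)) = exp(i*(s-t)), and sums of them are collapsed using the identity that for every m > 1 the m distinct m-th roots of unity sum to 0, e.g. 1 + exp(2*I*pi/3) + exp(-2*I*pi/3) = 0.)
Dimension check: dim(rho) = sum (mult * dim) = 1*1 + 3*1 + 1*1 + 3*1 + 2*1 = 10 = chi_rho(e) = 10.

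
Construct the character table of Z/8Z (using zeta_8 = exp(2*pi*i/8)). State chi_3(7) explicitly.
Character table of Z/8Z (irreps indexed chi_0,...,chi_7 with chi_k(m) = zeta_8^(k*m), zeta_8 = exp(2*pi*i/8)):
  irrep \ class  {0} (size 1)  {1} (size 1)    {2} (size 1)  {3} (size 1)    {4} (size 1)  {5} (size 1)    {6} (size 1)  {7} (size 1)  
  chi_0          1             1               1             1               1             1               1             1             
  chi_1          1             exp(I*pi/4)     I             exp(3*I*pi/4)   -1            exp(-3*I*pi/4)  -I            exp(-I*pi/4)  
  chi_2          1             I               -1            -I              1             I               -1            -I            
  chi_3          1             exp(3*I*pi/4)   -I            exp(I*pi/4)     -1            exp(-I*pi/4)    I             exp(-3*I*pi/4)
  chi_4          1             -1              1             -1              1             -1              1             -1            
  chi_5          1             exp(-3*I*pi/4)  I             exp(-I*pi/4)    -1            exp(I*pi/4)     -I            exp(3*I*pi/4) 
  chi_6          1             -I              -1            I               1             -I              -1            I             
  chi_7          1             exp(-I*pi/4)    -I            exp(-3*I*pi/4)  -1            exp(3*I*pi/4)   I             exp(I*pi/4)   

Spot check: chi_3(7) = zeta_8^(3*7) = zeta_8^21 = exp(-3*I*pi/4).

Argument: Z/8Z is abelian, so all 8 irreducible complex representations are 1-dimensional. They are given by chi_k(m) = zeta_8^(k*m) for k = 0,...,7. Row orthogonality: sum_m chi_k(m) conj(chi_l(m)) = 8 * [k = l].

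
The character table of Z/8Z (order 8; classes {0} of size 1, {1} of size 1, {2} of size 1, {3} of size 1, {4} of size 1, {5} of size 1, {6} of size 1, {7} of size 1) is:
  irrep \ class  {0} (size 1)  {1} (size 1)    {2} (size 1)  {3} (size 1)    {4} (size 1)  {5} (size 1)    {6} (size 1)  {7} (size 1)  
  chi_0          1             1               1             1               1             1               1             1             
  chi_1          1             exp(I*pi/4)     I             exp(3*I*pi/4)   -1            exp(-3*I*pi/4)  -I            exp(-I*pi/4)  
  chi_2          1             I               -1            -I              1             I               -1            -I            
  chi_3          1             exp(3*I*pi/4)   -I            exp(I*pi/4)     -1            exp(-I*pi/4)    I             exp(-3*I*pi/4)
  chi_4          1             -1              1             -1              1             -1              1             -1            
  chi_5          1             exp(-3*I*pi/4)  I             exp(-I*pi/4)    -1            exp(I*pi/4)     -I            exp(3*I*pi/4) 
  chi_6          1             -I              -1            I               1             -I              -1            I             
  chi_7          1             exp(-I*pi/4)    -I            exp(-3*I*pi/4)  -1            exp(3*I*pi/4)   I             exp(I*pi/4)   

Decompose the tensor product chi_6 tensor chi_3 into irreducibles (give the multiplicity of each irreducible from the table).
chi_6 tensor chi_3 = chi_1 (all other irreducibles have multiplicity 0).

Derivation: The character of a tensor product is the pointwise product (chi_6 * chi_3)(C) = chi_6(C) * chi_3(C):
  {0}: (1)*(1), {1}: (-I)*(exp(3*I*pi/4)), {2}: (-1)*(-I), {3}: (I)*(exp(I*pi/4)), {4}: (1)*(-1), {5}: (-I)*(exp(-I*pi/4)), {6}: (-1)*(I), {7}: (I)*(exp(-3*I*pi/4))
so (chi_6 * chi_3) takes values
  {0} -> 1, {1} -> -exp(-3*I*pi/4), {2} -> I, {3} -> exp(3*I*pi/4), {4} -> -1, {5} -> -exp(I*pi/4), {6} -> -I, {7} -> exp(-I*pi/4).
Now take the inner product of this character with each irreducible chi from the table, <chi_6*chi_3, chi> = (1/8) sum_C |C| (chi_6*chi_3)(C) conj(chi(C)):
  <chi_6*chi_3, chi_0> = (1/8)[1*(1)*conj(1) + 1*(-exp(-3*I*pi/4))*conj(1) + 1*(I)*conj(1) + 1*(exp(3*I*pi/4))*conj(1) + 1*(-1)*conj(1) + 1*(-exp(I*pi/4))*conj(1) + 1*(-I)*conj(1) + 1*(exp(-I*pi/4))*conj(1)]
      = (1/8)[(1) + (-exp(-3*I*pi/4)) + (I) + (exp(3*I*pi/4)) + (-1) + (-exp(I*pi/4)) + (-I) + (exp(-I*pi/4))] = 0/8 = 0
  <chi_6*chi_3, chi_1> = (1/8)[1*(1)*conj(1) + 1*(-exp(-3*I*pi/4))*conj(exp(I*pi/4)) + 1*(I)*conj(I) + 1*(exp(3*I*pi/4))*conj(exp(3*I*pi/4)) + 1*(-1)*conj(-1) + 1*(-exp(I*pi/4))*conj(exp(-3*I*pi/4)) + 1*(-I)*conj(-I) + 1*(exp(-I*pi/4))*conj(exp(-I*pi/4))]
      = (1/8)[(1) + (1) + (1) + (1) + (1) + (1) + (1) + (1)] = 8/8 = 1
  <chi_6*chi_3, chi_2> = (1/8)[1*(1)*conj(1) + 1*(-exp(-3*I*pi/4))*conj(I) + 1*(I)*conj(-1) + 1*(exp(3*I*pi/4))*conj(-I) + 1*(-1)*conj(1) + 1*(-exp(I*pi/4))*conj(I) + 1*(-I)*conj(-1) + 1*(exp(-I*pi/4))*conj(-I)]
      = (1/8)[(1) + (exp(-I*pi/4)) + (-I) + (exp(-3*I*pi/4)) + (-1) + (exp(3*I*pi/4)) + (I) + (exp(I*pi/4))] = 0/8 = 0
  <chi_6*chi_3, chi_3> = (1/8)[1*(1)*conj(1) + 1*(-exp(-3*I*pi/4))*conj(exp(3*I*pi/4)) + 1*(I)*conj(-I) + 1*(exp(3*I*pi/4))*conj(exp(I*pi/4)) + 1*(-1)*conj(-1) + 1*(-exp(I*pi/4))*conj(exp(-I*pi/4)) + 1*(-I)*conj(I) + 1*(exp(-I*pi/4))*conj(exp(-3*I*pi/4))]
      = (1/8)[(1) + (-I) + (-1) + (I) + (1) + (-I) + (-1) + (I)] = 0/8 = 0
  <chi_6*chi_3, chi_4> = (1/8)[1*(1)*conj(1) + 1*(-exp(-3*I*pi/4))*conj(-1) + 1*(I)*conj(1) + 1*(exp(3*I*pi/4))*conj(-1) + 1*(-1)*conj(1) + 1*(-exp(I*pi/4))*conj(-1) + 1*(-I)*conj(1) + 1*(exp(-I*pi/4))*conj(-1)]
      = (1/8)[(1) + (exp(-3*I*pi/4)) + (I) + (-exp(3*I*pi/4)) + (-1) + (exp(I*pi/4)) + (-I) + (-exp(-I*pi/4))] = 0/8 = 0
  <chi_6*chi_3, chi_5> = (1/8)[1*(1)*conj(1) + 1*(-exp(-3*I*pi/4))*conj(exp(-3*I*pi/4)) + 1*(I)*conj(I) + 1*(exp(3*I*pi/4))*conj(exp(-I*pi/4)) + 1*(-1)*conj(-1) + 1*(-exp(I*pi/4))*conj(exp(I*pi/4)) + 1*(-I)*conj(-I) + 1*(exp(-I*pi/4))*conj(exp(3*I*pi/4))]
      = (1/8)[(1) + (-1) + (1) + (-1) + (1) + (-1) + (1) + (-1)] = 0/8 = 0
  <chi_6*chi_3, chi_6> = (1/8)[1*(1)*conj(1) + 1*(-exp(-3*I*pi/4))*conj(-I) + 1*(I)*conj(-1) + 1*(exp(3*I*pi/4))*conj(I) + 1*(-1)*conj(1) + 1*(-exp(I*pi/4))*conj(-I) + 1*(-I)*conj(-1) + 1*(exp(-I*pi/4))*conj(I)]
      = (1/8)[(1) + (-exp(-I*pi/4)) + (-I) + (-exp(-3*I*pi/4)) + (-1) + (-exp(3*I*pi/4)) + (I) + (-exp(I*pi/4))] = 0/8 = 0
  <chi_6*chi_3, chi_7> = (1/8)[1*(1)*conj(1) + 1*(-exp(-3*I*pi/4))*conj(exp(-I*pi/4)) + 1*(I)*conj(-I) + 1*(exp(3*I*pi/4))*conj(exp(-3*I*pi/4)) + 1*(-1)*conj(-1) + 1*(-exp(I*pi/4))*conj(exp(3*I*pi/4)) + 1*(-I)*conj(I) + 1*(exp(-I*pi/4))*conj(exp(I*pi/4))]
      = (1/8)[(1) + (I) + (-1) + (-I) + (1) + (I) + (-1) + (-I)] = 0/8 = 0
(Exp terms are combined using exp(i*s)*conj(exp(i*t)) = exp(i*(s-t)), and sums of them are collapsed using the identity that for every m > 1 the m distinct m-th roots of unity sum to 0, e.g. 1 + exp(2*I*pi/3) + exp(-2*I*pi/3) = 0.)
Hence the multiplicities are chi_1: 1. Dimension check: dim(chi_6)*dim(chi_3) = 1*1 = 1 and sum (mult * dim) = 1*1 = 1.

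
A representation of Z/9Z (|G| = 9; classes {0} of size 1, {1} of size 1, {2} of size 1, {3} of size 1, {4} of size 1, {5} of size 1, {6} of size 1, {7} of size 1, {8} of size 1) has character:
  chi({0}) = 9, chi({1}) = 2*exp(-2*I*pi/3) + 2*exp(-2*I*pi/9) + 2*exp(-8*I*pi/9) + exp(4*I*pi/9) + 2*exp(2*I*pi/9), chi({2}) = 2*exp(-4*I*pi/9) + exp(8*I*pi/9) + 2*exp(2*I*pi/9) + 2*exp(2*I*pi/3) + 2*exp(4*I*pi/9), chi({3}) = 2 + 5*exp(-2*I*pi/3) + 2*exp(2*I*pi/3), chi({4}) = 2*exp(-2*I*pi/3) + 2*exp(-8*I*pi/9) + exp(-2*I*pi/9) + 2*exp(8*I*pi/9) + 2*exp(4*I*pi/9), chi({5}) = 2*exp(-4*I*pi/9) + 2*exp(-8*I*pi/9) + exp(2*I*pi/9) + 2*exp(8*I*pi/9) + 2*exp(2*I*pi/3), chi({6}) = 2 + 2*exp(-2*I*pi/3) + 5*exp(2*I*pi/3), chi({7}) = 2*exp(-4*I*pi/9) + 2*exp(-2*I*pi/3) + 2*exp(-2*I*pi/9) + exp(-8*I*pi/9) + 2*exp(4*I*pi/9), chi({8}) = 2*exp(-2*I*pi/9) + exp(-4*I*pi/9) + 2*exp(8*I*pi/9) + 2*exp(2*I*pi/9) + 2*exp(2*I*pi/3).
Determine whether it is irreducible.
Not irreducible (reducible): <chi, chi> = 17 > 1.

Why: <chi, chi> = (1/|G|) sum_C |C| * |chi(C)|^2 = (1/9)[1*|9|^2 + 1*|2*exp(-2*I*pi/3) + 2*exp(-2*I*pi/9) + 2*exp(-8*I*pi/9) + exp(4*I*pi/9) + 2*exp(2*I*pi/9)|^2 + 1*|2*exp(-4*I*pi/9) + exp(8*I*pi/9) + 2*exp(2*I*pi/9) + 2*exp(2*I*pi/3) + 2*exp(4*I*pi/9)|^2 + 1*|2 + 5*exp(-2*I*pi/3) + 2*exp(2*I*pi/3)|^2 + 1*|2*exp(-2*I*pi/3) + 2*exp(-8*I*pi/9) + exp(-2*I*pi/9) + 2*exp(8*I*pi/9) + 2*exp(4*I*pi/9)|^2 + 1*|2*exp(-4*I*pi/9) + 2*exp(-8*I*pi/9) + exp(2*I*pi/9) + 2*exp(8*I*pi/9) + 2*exp(2*I*pi/3)|^2 + 1*|2 + 2*exp(-2*I*pi/3) + 5*exp(2*I*pi/3)|^2 + 1*|2*exp(-4*I*pi/9) + 2*exp(-2*I*pi/3) + 2*exp(-2*I*pi/9) + exp(-8*I*pi/9) + 2*exp(4*I*pi/9)|^2 + 1*|2*exp(-2*I*pi/9) + exp(-4*I*pi/9) + 2*exp(8*I*pi/9) + 2*exp(2*I*pi/9) + 2*exp(2*I*pi/3)|^2]
  = (1/9)[(81) + (17 + 8*exp(-4*I*pi/9) + 8*exp(-2*I*pi/3) + 6*exp(-2*I*pi/9) + 10*exp(-8*I*pi/9) + 10*exp(8*I*pi/9) + 6*exp(2*I*pi/9) + 8*exp(2*I*pi/3) + 8*exp(4*I*pi/9)) + (17 + 8*exp(-2*I*pi/3) + 10*exp(-2*I*pi/9) + 6*exp(-4*I*pi/9) + 8*exp(-8*I*pi/9) + 8*exp(8*I*pi/9) + 6*exp(4*I*pi/9) + 10*exp(2*I*pi/9) + 8*exp(2*I*pi/3)) + (9) + (17 + 10*exp(-4*I*pi/9) + 8*exp(-2*I*pi/3) + 8*exp(-2*I*pi/9) + 6*exp(-8*I*pi/9) + 6*exp(8*I*pi/9) + 8*exp(2*I*pi/9) + 8*exp(2*I*pi/3) + 10*exp(4*I*pi/9)) + (17 + 10*exp(-4*I*pi/9) + 8*exp(-2*I*pi/3) + 8*exp(-2*I*pi/9) + 6*exp(-8*I*pi/9) + 6*exp(8*I*pi/9) + 8*exp(2*I*pi/9) + 8*exp(2*I*pi/3) + 10*exp(4*I*pi/9)) + (9) + (17 + 8*exp(-2*I*pi/3) + 10*exp(-2*I*pi/9) + 6*exp(-4*I*pi/9) + 8*exp(-8*I*pi/9) + 8*exp(8*I*pi/9) + 6*exp(4*I*pi/9) + 10*exp(2*I*pi/9) + 8*exp(2*I*pi/3)) + (17 + 8*exp(-4*I*pi/9) + 8*exp(-2*I*pi/3) + 6*exp(-2*I*pi/9) + 10*exp(-8*I*pi/9) + 10*exp(8*I*pi/9) + 6*exp(2*I*pi/9) + 8*exp(2*I*pi/3) + 8*exp(4*I*pi/9))] = 153/9 = 17.
(Exp terms are combined using exp(i*s)*conj(exp(i*t)) = exp(i*(s-t)), and sums of them are collapsed using the identity that for every m > 1 the m distinct m-th roots of unity sum to 0, e.g. 1 + exp(2*I*pi/3) + exp(-2*I*pi/3) = 0.)
A character is irreducible iff <chi, chi> = 1, so this representation is reducible.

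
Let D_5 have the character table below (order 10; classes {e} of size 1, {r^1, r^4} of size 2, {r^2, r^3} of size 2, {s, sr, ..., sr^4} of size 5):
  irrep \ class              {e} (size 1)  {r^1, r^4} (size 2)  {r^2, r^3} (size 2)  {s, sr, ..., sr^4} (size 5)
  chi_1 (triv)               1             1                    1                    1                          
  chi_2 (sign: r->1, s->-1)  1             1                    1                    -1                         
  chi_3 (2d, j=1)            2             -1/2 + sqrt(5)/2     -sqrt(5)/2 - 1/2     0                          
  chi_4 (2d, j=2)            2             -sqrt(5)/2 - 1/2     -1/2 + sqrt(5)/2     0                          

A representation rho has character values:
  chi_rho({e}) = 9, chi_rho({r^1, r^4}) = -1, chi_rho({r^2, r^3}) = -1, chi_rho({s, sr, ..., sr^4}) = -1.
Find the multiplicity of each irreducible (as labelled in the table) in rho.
Multiplicities: chi_1: 0, chi_2: 1, chi_3: 2, chi_4: 2.

Details: Use <chi_rho, chi> = (1/|G|) sum_C |C| * chi_rho(C) * conj(chi(C)) with |G| = 10 for each irreducible chi in the table:
  <chi_rho, chi_1> = (1/10)[1*(9)*conj(1) + 2*(-1)*conj(1) + 2*(-1)*conj(1) + 5*(-1)*conj(1)]
      = (1/10)[(9) + (-2) + (-2) + (-5)] = 0/10 = 0
  <chi_rho, chi_2> = (1/10)[1*(9)*conj(1) + 2*(-1)*conj(1) + 2*(-1)*conj(1) + 5*(-1)*conj(-1)]
      = (1/10)[(9) + (-2) + (-2) + (5)] = 10/10 = 1
  <chi_rho, chi_3> = (1/10)[1*(9)*conj(2) + 2*(-1)*conj(-1/2 + sqrt(5)/2) + 2*(-1)*conj(-sqrt(5)/2 - 1/2) + 5*(-1)*conj(0)]
      = (1/10)[(18) + (1 - sqrt(5)) + (1 + sqrt(5)) + (0)] = 20/10 = 2
  <chi_rho, chi_4> = (1/10)[1*(9)*conj(2) + 2*(-1)*conj(-sqrt(5)/2 - 1/2) + 2*(-1)*conj(-1/2 + sqrt(5)/2) + 5*(-1)*conj(0)]
      = (1/10)[(18) + (1 + sqrt(5)) + (1 - sqrt(5)) + (0)] = 20/10 = 2
Dimension check: dim(rho) = sum (mult * dim) = 0*1 + 1*1 + 2*2 + 2*2 = 9 = chi_rho(e) = 9.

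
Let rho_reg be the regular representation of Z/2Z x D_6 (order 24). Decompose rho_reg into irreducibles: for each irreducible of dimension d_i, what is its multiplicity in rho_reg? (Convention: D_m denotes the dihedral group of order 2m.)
Each irreducible V_i of dimension d_i appears with multiplicity d_i, i.e. rho_reg = (direct sum over all irreducibles V_i) d_i V_i. The irreducible dimensions for Z/2Z x D_6 are 1, 1, 1, 1, 1, 1, 1, 1, 2, 2, 2, 2: 8 irreducibles of dimension 1, each with multiplicity 1; 4 irreducibles of dimension 2, each with multiplicity 2. Total dimension 8*1*1 + 4*2*2 = 24 = |G|.

Solution. General theorem: in the regular representation of a finite group G, each irreducible appears with multiplicity equal to its dimension. Check: dim(rho_reg) = sum d_i^2 = 1 + 1 + 1 + 1 + 1 + 1 + 1 + 1 + 4 + 4 + 4 + 4 = 24 = |G|.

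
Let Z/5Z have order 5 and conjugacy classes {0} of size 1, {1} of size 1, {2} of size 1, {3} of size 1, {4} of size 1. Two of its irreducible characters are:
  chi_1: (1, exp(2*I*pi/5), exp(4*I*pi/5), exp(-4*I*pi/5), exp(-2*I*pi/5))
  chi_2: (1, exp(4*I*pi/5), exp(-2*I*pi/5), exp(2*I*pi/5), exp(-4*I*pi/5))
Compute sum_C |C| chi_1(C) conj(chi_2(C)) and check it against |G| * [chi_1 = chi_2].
Sum = 0; so <chi_1, chi_2> = 0 (distinct irreducibles are orthogonal).

Reasoning: Compute term by term over conjugacy classes (|C| * chi_1(C) * conj(chi_2(C))):
  1*(1)*conj(1) + 1*(exp(2*I*pi/5))*conj(exp(4*I*pi/5)) + 1*(exp(4*I*pi/5))*conj(exp(-2*I*pi/5)) + 1*(exp(-4*I*pi/5))*conj(exp(2*I*pi/5)) + 1*(exp(-2*I*pi/5))*conj(exp(-4*I*pi/5))
  = (1) + (exp(-2*I*pi/5)) + (exp(-4*I*pi/5)) + (exp(4*I*pi/5)) + (exp(2*I*pi/5))
  = 0.
(Exp terms are combined using exp(i*s)*conj(exp(i*t)) = exp(i*(s-t)), and sums of them are collapsed using the identity that for every m > 1 the m distinct m-th roots of unity sum to 0, e.g. 1 + exp(2*I*pi/3) + exp(-2*I*pi/3) = 0.)
Dividing by |G| = 5 gives 0/5 = 0, matching the row-orthogonality relation <chi_1, chi_2> = [chi_1 = chi_2].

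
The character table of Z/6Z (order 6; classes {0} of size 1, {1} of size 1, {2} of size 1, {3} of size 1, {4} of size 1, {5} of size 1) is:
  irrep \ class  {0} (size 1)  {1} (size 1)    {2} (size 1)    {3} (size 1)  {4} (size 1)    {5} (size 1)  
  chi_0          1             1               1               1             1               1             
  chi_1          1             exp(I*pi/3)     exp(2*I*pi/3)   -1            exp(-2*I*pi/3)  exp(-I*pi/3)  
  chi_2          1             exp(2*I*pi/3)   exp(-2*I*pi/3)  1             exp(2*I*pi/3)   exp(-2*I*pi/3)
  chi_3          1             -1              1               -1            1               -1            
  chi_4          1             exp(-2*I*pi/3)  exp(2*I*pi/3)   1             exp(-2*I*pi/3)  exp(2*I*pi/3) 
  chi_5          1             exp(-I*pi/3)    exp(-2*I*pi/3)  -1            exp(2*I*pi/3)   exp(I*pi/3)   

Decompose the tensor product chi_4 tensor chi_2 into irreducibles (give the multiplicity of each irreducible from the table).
chi_4 tensor chi_2 = chi_0 (all other irreducibles have multiplicity 0).

Reasoning: The character of a tensor product is the pointwise product (chi_4 * chi_2)(C) = chi_4(C) * chi_2(C):
  {0}: (1)*(1), {1}: (exp(-2*I*pi/3))*(exp(2*I*pi/3)), {2}: (exp(2*I*pi/3))*(exp(-2*I*pi/3)), {3}: (1)*(1), {4}: (exp(-2*I*pi/3))*(exp(2*I*pi/3)), {5}: (exp(2*I*pi/3))*(exp(-2*I*pi/3))
so (chi_4 * chi_2) takes values
  {0} -> 1, {1} -> 1, {2} -> 1, {3} -> 1, {4} -> 1, {5} -> 1.
Now take the inner product of this character with each irreducible chi from the table, <chi_4*chi_2, chi> = (1/6) sum_C |C| (chi_4*chi_2)(C) conj(chi(C)):
  <chi_4*chi_2, chi_0> = (1/6)[1*(1)*conj(1) + 1*(1)*conj(1) + 1*(1)*conj(1) + 1*(1)*conj(1) + 1*(1)*conj(1) + 1*(1)*conj(1)]
      = (1/6)[(1) + (1) + (1) + (1) + (1) + (1)] = 6/6 = 1
  <chi_4*chi_2, chi_1> = (1/6)[1*(1)*conj(1) + 1*(1)*conj(exp(I*pi/3)) + 1*(1)*conj(exp(2*I*pi/3)) + 1*(1)*conj(-1) + 1*(1)*conj(exp(-2*I*pi/3)) + 1*(1)*conj(exp(-I*pi/3))]
      = (1/6)[(1) + (exp(-I*pi/3)) + (exp(-2*I*pi/3)) + (-1) + (exp(2*I*pi/3)) + (exp(I*pi/3))] = 0/6 = 0
  <chi_4*chi_2, chi_2> = (1/6)[1*(1)*conj(1) + 1*(1)*conj(exp(2*I*pi/3)) + 1*(1)*conj(exp(-2*I*pi/3)) + 1*(1)*conj(1) + 1*(1)*conj(exp(2*I*pi/3)) + 1*(1)*conj(exp(-2*I*pi/3))]
      = (1/6)[(1) + (exp(-2*I*pi/3)) + (exp(2*I*pi/3)) + (1) + (exp(-2*I*pi/3)) + (exp(2*I*pi/3))] = 0/6 = 0
  <chi_4*chi_2, chi_3> = (1/6)[1*(1)*conj(1) + 1*(1)*conj(-1) + 1*(1)*conj(1) + 1*(1)*conj(-1) + 1*(1)*conj(1) + 1*(1)*conj(-1)]
      = (1/6)[(1) + (-1) + (1) + (-1) + (1) + (-1)] = 0/6 = 0
  <chi_4*chi_2, chi_4> = (1/6)[1*(1)*conj(1) + 1*(1)*conj(exp(-2*I*pi/3)) + 1*(1)*conj(exp(2*I*pi/3)) + 1*(1)*conj(1) + 1*(1)*conj(exp(-2*I*pi/3)) + 1*(1)*conj(exp(2*I*pi/3))]
      = (1/6)[(1) + (exp(2*I*pi/3)) + (exp(-2*I*pi/3)) + (1) + (exp(2*I*pi/3)) + (exp(-2*I*pi/3))] = 0/6 = 0
  <chi_4*chi_2, chi_5> = (1/6)[1*(1)*conj(1) + 1*(1)*conj(exp(-I*pi/3)) + 1*(1)*conj(exp(-2*I*pi/3)) + 1*(1)*conj(-1) + 1*(1)*conj(exp(2*I*pi/3)) + 1*(1)*conj(exp(I*pi/3))]
      = (1/6)[(1) + (exp(I*pi/3)) + (exp(2*I*pi/3)) + (-1) + (exp(-2*I*pi/3)) + (exp(-I*pi/3))] = 0/6 = 0
(Exp terms are combined using exp(i*s)*conj(exp(i*t)) = exp(i*(s-t)), and sums of them are collapsed using the identity that for every m > 1 the m distinct m-th roots of unity sum to 0, e.g. 1 + exp(2*I*pi/3) + exp(-2*I*pi/3) = 0.)
Hence the multiplicities are chi_0: 1. Dimension check: dim(chi_4)*dim(chi_2) = 1*1 = 1 and sum (mult * dim) = 1*1 = 1.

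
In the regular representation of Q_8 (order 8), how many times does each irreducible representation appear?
Each irreducible V_i of dimension d_i appears with multiplicity d_i, i.e. rho_reg = (direct sum over all irreducibles V_i) d_i V_i. The irreducible dimensions for Q_8 are 1, 1, 1, 1, 2: 4 irreducibles of dimension 1, each with multiplicity 1; 1 irreducible of dimension 2, with multiplicity 2. Total dimension 4*1*1 + 1*2*2 = 8 = |G|.

Why: General theorem: in the regular representation of a finite group G, each irreducible appears with multiplicity equal to its dimension. Check: dim(rho_reg) = sum d_i^2 = 1 + 1 + 1 + 1 + 4 = 8 = |G|.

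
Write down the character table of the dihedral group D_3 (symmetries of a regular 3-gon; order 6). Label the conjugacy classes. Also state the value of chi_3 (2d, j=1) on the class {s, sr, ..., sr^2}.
Conjugacy classes: {e} of size 1, {r^1, r^2} of size 2, {s, sr, ..., sr^2} of size 3.
Character table:
  irrep \ class              {e} (size 1)  {r^1, r^2} (size 2)  {s, sr, ..., sr^2} (size 3)
  chi_1 (triv)               1             1                    1                          
  chi_2 (sign: r->1, s->-1)  1             1                    -1                         
  chi_3 (2d, j=1)            2             -1                   0                          

Spot check: chi_3 (2d, j=1) on {s, sr, ..., sr^2} = 0.

Reasoning: D_3 has order 2*3 = 6 with 3 conjugacy classes, hence 3 irreducibles. Sum of squared dims 1 + 1 + 4 = 6 = |G|. Linear characters come from the abelianisation; the 2-dimensional irreps have character r^k -> 2*cos(2*pi*j*k/3), reflections -> 0.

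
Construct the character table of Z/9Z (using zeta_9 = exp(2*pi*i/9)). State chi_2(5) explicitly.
Character table of Z/9Z (irreps indexed chi_0,...,chi_8 with chi_k(m) = zeta_9^(k*m), zeta_9 = exp(2*pi*i/9)):
  irrep \ class  {0} (size 1)  {1} (size 1)    {2} (size 1)    {3} (size 1)    {4} (size 1)    {5} (size 1)    {6} (size 1)    {7} (size 1)    {8} (size 1)  
  chi_0          1             1               1               1               1               1               1               1               1             
  chi_1          1             exp(2*I*pi/9)   exp(4*I*pi/9)   exp(2*I*pi/3)   exp(8*I*pi/9)   exp(-8*I*pi/9)  exp(-2*I*pi/3)  exp(-4*I*pi/9)  exp(-2*I*pi/9)
  chi_2          1             exp(4*I*pi/9)   exp(8*I*pi/9)   exp(-2*I*pi/3)  exp(-2*I*pi/9)  exp(2*I*pi/9)   exp(2*I*pi/3)   exp(-8*I*pi/9)  exp(-4*I*pi/9)
  chi_3          1             exp(2*I*pi/3)   exp(-2*I*pi/3)  1               exp(2*I*pi/3)   exp(-2*I*pi/3)  1               exp(2*I*pi/3)   exp(-2*I*pi/3)
  chi_4          1             exp(8*I*pi/9)   exp(-2*I*pi/9)  exp(2*I*pi/3)   exp(-4*I*pi/9)  exp(4*I*pi/9)   exp(-2*I*pi/3)  exp(2*I*pi/9)   exp(-8*I*pi/9)
  chi_5          1             exp(-8*I*pi/9)  exp(2*I*pi/9)   exp(-2*I*pi/3)  exp(4*I*pi/9)   exp(-4*I*pi/9)  exp(2*I*pi/3)   exp(-2*I*pi/9)  exp(8*I*pi/9) 
  chi_6          1             exp(-2*I*pi/3)  exp(2*I*pi/3)   1               exp(-2*I*pi/3)  exp(2*I*pi/3)   1               exp(-2*I*pi/3)  exp(2*I*pi/3) 
  chi_7          1             exp(-4*I*pi/9)  exp(-8*I*pi/9)  exp(2*I*pi/3)   exp(2*I*pi/9)   exp(-2*I*pi/9)  exp(-2*I*pi/3)  exp(8*I*pi/9)   exp(4*I*pi/9) 
  chi_8          1             exp(-2*I*pi/9)  exp(-4*I*pi/9)  exp(-2*I*pi/3)  exp(-8*I*pi/9)  exp(8*I*pi/9)   exp(2*I*pi/3)   exp(4*I*pi/9)   exp(2*I*pi/9) 

Spot check: chi_2(5) = zeta_9^(2*5) = zeta_9^10 = exp(2*I*pi/9).

Solution. Z/9Z is abelian, so all 9 irreducible complex representations are 1-dimensional. They are given by chi_k(m) = zeta_9^(k*m) for k = 0,...,8. Row orthogonality: sum_m chi_k(m) conj(chi_l(m)) = 9 * [k = l].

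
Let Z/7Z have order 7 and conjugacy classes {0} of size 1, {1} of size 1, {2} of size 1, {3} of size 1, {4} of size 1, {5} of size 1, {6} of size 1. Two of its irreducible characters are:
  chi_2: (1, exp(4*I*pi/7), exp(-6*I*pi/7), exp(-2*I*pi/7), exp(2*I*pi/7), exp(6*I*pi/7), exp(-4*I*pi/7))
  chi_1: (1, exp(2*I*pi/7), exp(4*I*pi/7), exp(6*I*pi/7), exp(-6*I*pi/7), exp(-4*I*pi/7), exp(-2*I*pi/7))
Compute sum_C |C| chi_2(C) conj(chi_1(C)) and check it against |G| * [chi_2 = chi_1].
Sum = 0; so <chi_2, chi_1> = 0 (distinct irreducibles are orthogonal).

Working: Compute term by term over conjugacy classes (|C| * chi_2(C) * conj(chi_1(C))):
  1*(1)*conj(1) + 1*(exp(4*I*pi/7))*conj(exp(2*I*pi/7)) + 1*(exp(-6*I*pi/7))*conj(exp(4*I*pi/7)) + 1*(exp(-2*I*pi/7))*conj(exp(6*I*pi/7)) + 1*(exp(2*I*pi/7))*conj(exp(-6*I*pi/7)) + 1*(exp(6*I*pi/7))*conj(exp(-4*I*pi/7)) + 1*(exp(-4*I*pi/7))*conj(exp(-2*I*pi/7))
  = (1) + (exp(2*I*pi/7)) + (exp(4*I*pi/7)) + (exp(6*I*pi/7)) + (exp(-6*I*pi/7)) + (exp(-4*I*pi/7)) + (exp(-2*I*pi/7))
  = 0.
(Exp terms are combined using exp(i*s)*conj(exp(i*t)) = exp(i*(s-t)), and sums of them are collapsed using the identity that for every m > 1 the m distinct m-th roots of unity sum to 0, e.g. 1 + exp(2*I*pi/3) + exp(-2*I*pi/3) = 0.)
Dividing by |G| = 7 gives 0/7 = 0, matching the row-orthogonality relation <chi_2, chi_1> = [chi_2 = chi_1].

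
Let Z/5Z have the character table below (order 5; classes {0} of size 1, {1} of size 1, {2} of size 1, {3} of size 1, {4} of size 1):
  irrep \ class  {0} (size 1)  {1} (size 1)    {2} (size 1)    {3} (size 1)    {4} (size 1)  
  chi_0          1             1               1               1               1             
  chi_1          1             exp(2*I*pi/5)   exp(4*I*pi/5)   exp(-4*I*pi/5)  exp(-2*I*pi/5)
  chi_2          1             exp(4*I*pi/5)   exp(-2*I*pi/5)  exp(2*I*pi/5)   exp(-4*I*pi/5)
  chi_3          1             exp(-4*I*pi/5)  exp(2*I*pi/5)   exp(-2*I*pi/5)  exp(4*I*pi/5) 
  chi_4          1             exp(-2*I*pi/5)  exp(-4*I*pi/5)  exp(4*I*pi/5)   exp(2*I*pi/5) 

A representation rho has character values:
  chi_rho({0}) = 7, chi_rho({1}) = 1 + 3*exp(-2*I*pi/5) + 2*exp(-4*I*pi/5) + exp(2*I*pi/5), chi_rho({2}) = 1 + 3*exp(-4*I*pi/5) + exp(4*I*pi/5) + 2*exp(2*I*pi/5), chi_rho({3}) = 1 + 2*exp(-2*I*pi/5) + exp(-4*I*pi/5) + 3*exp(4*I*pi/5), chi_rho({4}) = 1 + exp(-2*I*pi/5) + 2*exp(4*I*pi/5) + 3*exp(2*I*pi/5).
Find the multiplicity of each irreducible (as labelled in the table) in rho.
Multiplicities: chi_0: 1, chi_1: 1, chi_2: 0, chi_3: 2, chi_4: 3.

Derivation: Use <chi_rho, chi> = (1/|G|) sum_C |C| * chi_rho(C) * conj(chi(C)) with |G| = 5 for each irreducible chi in the table:
  <chi_rho, chi_0> = (1/5)[1*(7)*conj(1) + 1*(1 + 3*exp(-2*I*pi/5) + 2*exp(-4*I*pi/5) + exp(2*I*pi/5))*conj(1) + 1*(1 + 3*exp(-4*I*pi/5) + exp(4*I*pi/5) + 2*exp(2*I*pi/5))*conj(1) + 1*(1 + 2*exp(-2*I*pi/5) + exp(-4*I*pi/5) + 3*exp(4*I*pi/5))*conj(1) + 1*(1 + exp(-2*I*pi/5) + 2*exp(4*I*pi/5) + 3*exp(2*I*pi/5))*conj(1)]
      = (1/5)[(7) + (1 + 3*exp(-2*I*pi/5) + 2*exp(-4*I*pi/5) + exp(2*I*pi/5)) + (1 + 3*exp(-4*I*pi/5) + exp(4*I*pi/5) + 2*exp(2*I*pi/5)) + (1 + 2*exp(-2*I*pi/5) + exp(-4*I*pi/5) + 3*exp(4*I*pi/5)) + (1 + exp(-2*I*pi/5) + 2*exp(4*I*pi/5) + 3*exp(2*I*pi/5))] = 5/5 = 1
  <chi_rho, chi_1> = (1/5)[1*(7)*conj(1) + 1*(1 + 3*exp(-2*I*pi/5) + 2*exp(-4*I*pi/5) + exp(2*I*pi/5))*conj(exp(2*I*pi/5)) + 1*(1 + 3*exp(-4*I*pi/5) + exp(4*I*pi/5) + 2*exp(2*I*pi/5))*conj(exp(4*I*pi/5)) + 1*(1 + 2*exp(-2*I*pi/5) + exp(-4*I*pi/5) + 3*exp(4*I*pi/5))*conj(exp(-4*I*pi/5)) + 1*(1 + exp(-2*I*pi/5) + 2*exp(4*I*pi/5) + 3*exp(2*I*pi/5))*conj(exp(-2*I*pi/5))]
      = (1/5)[(7) + (1 + 3*exp(-4*I*pi/5) + exp(-2*I*pi/5) + 2*exp(4*I*pi/5)) + (1 + 2*exp(-2*I*pi/5) + exp(-4*I*pi/5) + 3*exp(2*I*pi/5)) + (1 + 3*exp(-2*I*pi/5) + exp(4*I*pi/5) + 2*exp(2*I*pi/5)) + (1 + 2*exp(-4*I*pi/5) + exp(2*I*pi/5) + 3*exp(4*I*pi/5))] = 5/5 = 1
  <chi_rho, chi_2> = (1/5)[1*(7)*conj(1) + 1*(1 + 3*exp(-2*I*pi/5) + 2*exp(-4*I*pi/5) + exp(2*I*pi/5))*conj(exp(4*I*pi/5)) + 1*(1 + 3*exp(-4*I*pi/5) + exp(4*I*pi/5) + 2*exp(2*I*pi/5))*conj(exp(-2*I*pi/5)) + 1*(1 + 2*exp(-2*I*pi/5) + exp(-4*I*pi/5) + 3*exp(4*I*pi/5))*conj(exp(2*I*pi/5)) + 1*(1 + exp(-2*I*pi/5) + 2*exp(4*I*pi/5) + 3*exp(2*I*pi/5))*conj(exp(-4*I*pi/5))]
      = (1/5)[(7) + (exp(-2*I*pi/5) + exp(-4*I*pi/5) + 3*exp(4*I*pi/5) + 2*exp(2*I*pi/5)) + (3*exp(-2*I*pi/5) + exp(-4*I*pi/5) + exp(2*I*pi/5) + 2*exp(4*I*pi/5)) + (2*exp(-4*I*pi/5) + exp(-2*I*pi/5) + exp(4*I*pi/5) + 3*exp(2*I*pi/5)) + (2*exp(-2*I*pi/5) + 3*exp(-4*I*pi/5) + exp(4*I*pi/5) + exp(2*I*pi/5))] = 0/5 = 0
  <chi_rho, chi_3> = (1/5)[1*(7)*conj(1) + 1*(1 + 3*exp(-2*I*pi/5) + 2*exp(-4*I*pi/5) + exp(2*I*pi/5))*conj(exp(-4*I*pi/5)) + 1*(1 + 3*exp(-4*I*pi/5) + exp(4*I*pi/5) + 2*exp(2*I*pi/5))*conj(exp(2*I*pi/5)) + 1*(1 + 2*exp(-2*I*pi/5) + exp(-4*I*pi/5) + 3*exp(4*I*pi/5))*conj(exp(-2*I*pi/5)) + 1*(1 + exp(-2*I*pi/5) + 2*exp(4*I*pi/5) + 3*exp(2*I*pi/5))*conj(exp(4*I*pi/5))]
      = (1/5)[(7) + (2 + exp(-4*I*pi/5) + exp(4*I*pi/5) + 3*exp(2*I*pi/5)) + (2 + exp(-2*I*pi/5) + exp(2*I*pi/5) + 3*exp(4*I*pi/5)) + (2 + 3*exp(-4*I*pi/5) + exp(-2*I*pi/5) + exp(2*I*pi/5)) + (2 + 3*exp(-2*I*pi/5) + exp(-4*I*pi/5) + exp(4*I*pi/5))] = 10/5 = 2
  <chi_rho, chi_4> = (1/5)[1*(7)*conj(1) + 1*(1 + 3*exp(-2*I*pi/5) + 2*exp(-4*I*pi/5) + exp(2*I*pi/5))*conj(exp(-2*I*pi/5)) + 1*(1 + 3*exp(-4*I*pi/5) + exp(4*I*pi/5) + 2*exp(2*I*pi/5))*conj(exp(-4*I*pi/5)) + 1*(1 + 2*exp(-2*I*pi/5) + exp(-4*I*pi/5) + 3*exp(4*I*pi/5))*conj(exp(4*I*pi/5)) + 1*(1 + exp(-2*I*pi/5) + 2*exp(4*I*pi/5) + 3*exp(2*I*pi/5))*conj(exp(2*I*pi/5))]
      = (1/5)[(7) + (3 + 2*exp(-2*I*pi/5) + exp(4*I*pi/5) + exp(2*I*pi/5)) + (3 + 2*exp(-4*I*pi/5) + exp(-2*I*pi/5) + exp(4*I*pi/5)) + (3 + exp(-4*I*pi/5) + exp(2*I*pi/5) + 2*exp(4*I*pi/5)) + (3 + exp(-2*I*pi/5) + exp(-4*I*pi/5) + 2*exp(2*I*pi/5))] = 15/5 = 3
(Exp terms are combined using exp(i*s)*conj(exp(i*t)) = exp(i*(s-t)), and sums of them are collapsed using the identity that for every m > 1 the m distinct m-th roots of unity sum to 0, e.g. 1 + exp(2*I*pi/3) + exp(-2*I*pi/3) = 0.)
Dimension check: dim(rho) = sum (mult * dim) = 1*1 + 1*1 + 0*1 + 2*1 + 3*1 = 7 = chi_rho(e) = 7.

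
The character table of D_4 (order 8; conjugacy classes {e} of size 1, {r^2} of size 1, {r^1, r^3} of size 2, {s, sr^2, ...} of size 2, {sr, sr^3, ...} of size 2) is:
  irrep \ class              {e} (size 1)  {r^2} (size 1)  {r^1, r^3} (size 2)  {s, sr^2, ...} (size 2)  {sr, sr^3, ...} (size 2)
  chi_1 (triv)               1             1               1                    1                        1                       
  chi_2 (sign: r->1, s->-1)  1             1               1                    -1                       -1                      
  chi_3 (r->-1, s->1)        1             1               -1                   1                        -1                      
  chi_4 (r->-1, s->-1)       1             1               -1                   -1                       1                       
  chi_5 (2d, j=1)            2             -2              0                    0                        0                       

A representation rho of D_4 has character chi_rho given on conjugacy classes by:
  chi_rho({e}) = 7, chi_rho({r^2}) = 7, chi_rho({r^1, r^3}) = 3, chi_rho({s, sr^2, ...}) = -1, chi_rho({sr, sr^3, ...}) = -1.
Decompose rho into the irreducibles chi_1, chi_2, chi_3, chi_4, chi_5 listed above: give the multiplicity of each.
Multiplicities: chi_1: 2, chi_2: 3, chi_3: 1, chi_4: 1, chi_5: 0.

Solution. Use <chi_rho, chi> = (1/|G|) sum_C |C| * chi_rho(C) * conj(chi(C)) with |G| = 8 for each irreducible chi in the table:
  <chi_rho, chi_1> = (1/8)[1*(7)*conj(1) + 1*(7)*conj(1) + 2*(3)*conj(1) + 2*(-1)*conj(1) + 2*(-1)*conj(1)]
      = (1/8)[(7) + (7) + (6) + (-2) + (-2)] = 16/8 = 2
  <chi_rho, chi_2> = (1/8)[1*(7)*conj(1) + 1*(7)*conj(1) + 2*(3)*conj(1) + 2*(-1)*conj(-1) + 2*(-1)*conj(-1)]
      = (1/8)[(7) + (7) + (6) + (2) + (2)] = 24/8 = 3
  <chi_rho, chi_3> = (1/8)[1*(7)*conj(1) + 1*(7)*conj(1) + 2*(3)*conj(-1) + 2*(-1)*conj(1) + 2*(-1)*conj(-1)]
      = (1/8)[(7) + (7) + (-6) + (-2) + (2)] = 8/8 = 1
  <chi_rho, chi_4> = (1/8)[1*(7)*conj(1) + 1*(7)*conj(1) + 2*(3)*conj(-1) + 2*(-1)*conj(-1) + 2*(-1)*conj(1)]
      = (1/8)[(7) + (7) + (-6) + (2) + (-2)] = 8/8 = 1
  <chi_rho, chi_5> = (1/8)[1*(7)*conj(2) + 1*(7)*conj(-2) + 2*(3)*conj(0) + 2*(-1)*conj(0) + 2*(-1)*conj(0)]
      = (1/8)[(14) + (-14) + (0) + (0) + (0)] = 0/8 = 0
Dimension check: dim(rho) = sum (mult * dim) = 2*1 + 3*1 + 1*1 + 1*1 + 0*2 = 7 = chi_rho(e) = 7.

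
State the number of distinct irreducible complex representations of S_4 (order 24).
5

The number of irreducible complex representations of a finite group equals its number of conjugacy classes. Conjugacy classes in S_4 correspond to cycle types, i.e. partitions of 4; there are p(4) = 5 of them, so S_4 (order 24) has exactly 5 irreducible complex representations.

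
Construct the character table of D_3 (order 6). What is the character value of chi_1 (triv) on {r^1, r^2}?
Conjugacy classes: {e} of size 1, {r^1, r^2} of size 2, {s, sr, ..., sr^2} of size 3.
Character table:
  irrep \ class              {e} (size 1)  {r^1, r^2} (size 2)  {s, sr, ..., sr^2} (size 3)
  chi_1 (triv)               1             1                    1                          
  chi_2 (sign: r->1, s->-1)  1             1                    -1                         
  chi_3 (2d, j=1)            2             -1                   0                          

Spot check: chi_1 (triv) on {r^1, r^2} = 1.

Why: D_3 has order 2*3 = 6 with 3 conjugacy classes, hence 3 irreducibles. Sum of squared dims 1 + 1 + 4 = 6 = |G|. Linear characters come from the abelianisation; the 2-dimensional irreps have character r^k -> 2*cos(2*pi*j*k/3), reflections -> 0.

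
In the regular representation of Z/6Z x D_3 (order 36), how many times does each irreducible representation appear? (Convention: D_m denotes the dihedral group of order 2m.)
Each irreducible V_i of dimension d_i appears with multiplicity d_i, i.e. rho_reg = (direct sum over all irreducibles V_i) d_i V_i. The irreducible dimensions for Z/6Z x D_3 are 1, 1, 1, 1, 1, 1, 1, 1, 1, 1, 1, 1, 2, 2, 2, 2, 2, 2: 12 irreducibles of dimension 1, each with multiplicity 1; 6 irreducibles of dimension 2, each with multiplicity 2. Total dimension 12*1*1 + 6*2*2 = 36 = |G|.

Solution. General theorem: in the regular representation of a finite group G, each irreducible appears with multiplicity equal to its dimension. Check: dim(rho_reg) = sum d_i^2 = 1 + 1 + 1 + 1 + 1 + 1 + 1 + 1 + 1 + 1 + 1 + 1 + 4 + 4 + 4 + 4 + 4 + 4 = 36 = |G|.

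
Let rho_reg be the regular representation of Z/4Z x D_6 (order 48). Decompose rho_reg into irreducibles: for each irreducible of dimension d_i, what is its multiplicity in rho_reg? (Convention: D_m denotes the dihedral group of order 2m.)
Each irreducible V_i of dimension d_i appears with multiplicity d_i, i.e. rho_reg = (direct sum over all irreducibles V_i) d_i V_i. The irreducible dimensions for Z/4Z x D_6 are 1, 1, 1, 1, 1, 1, 1, 1, 1, 1, 1, 1, 1, 1, 1, 1, 2, 2, 2, 2, 2, 2, 2, 2: 16 irreducibles of dimension 1, each with multiplicity 1; 8 irreducibles of dimension 2, each with multiplicity 2. Total dimension 16*1*1 + 8*2*2 = 48 = |G|.

Details: General theorem: in the regular representation of a finite group G, each irreducible appears with multiplicity equal to its dimension. Check: dim(rho_reg) = sum d_i^2 = 1 + 1 + 1 + 1 + 1 + 1 + 1 + 1 + 1 + 1 + 1 + 1 + 1 + 1 + 1 + 1 + 4 + 4 + 4 + 4 + 4 + 4 + 4 + 4 = 48 = |G|.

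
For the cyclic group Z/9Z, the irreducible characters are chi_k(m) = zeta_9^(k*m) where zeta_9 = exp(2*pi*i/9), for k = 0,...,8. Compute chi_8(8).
chi_8(8) = zeta_9^64 = exp(2*I*pi/9)

Solution. chi_8(8) = zeta_9^(8*8) = zeta_9^64. Since zeta_9^9 = 1, this equals zeta_9^1 = exp(2*pi*i*1/9) = exp(2*I*pi/9).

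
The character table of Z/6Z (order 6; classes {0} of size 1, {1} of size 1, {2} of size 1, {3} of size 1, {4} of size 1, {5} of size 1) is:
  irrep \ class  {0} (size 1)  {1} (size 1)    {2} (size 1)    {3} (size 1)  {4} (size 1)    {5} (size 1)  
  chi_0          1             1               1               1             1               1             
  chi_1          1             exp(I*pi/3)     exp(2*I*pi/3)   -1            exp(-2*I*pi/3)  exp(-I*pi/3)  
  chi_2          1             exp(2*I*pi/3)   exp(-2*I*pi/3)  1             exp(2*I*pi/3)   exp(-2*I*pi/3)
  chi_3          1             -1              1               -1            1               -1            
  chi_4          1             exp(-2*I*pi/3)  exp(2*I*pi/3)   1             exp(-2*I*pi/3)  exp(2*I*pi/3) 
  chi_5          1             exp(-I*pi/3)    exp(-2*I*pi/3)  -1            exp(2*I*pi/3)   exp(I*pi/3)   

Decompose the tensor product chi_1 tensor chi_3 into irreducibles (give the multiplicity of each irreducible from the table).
chi_1 tensor chi_3 = chi_4 (all other irreducibles have multiplicity 0).

Working: The character of a tensor product is the pointwise product (chi_1 * chi_3)(C) = chi_1(C) * chi_3(C):
  {0}: (1)*(1), {1}: (exp(I*pi/3))*(-1), {2}: (exp(2*I*pi/3))*(1), {3}: (-1)*(-1), {4}: (exp(-2*I*pi/3))*(1), {5}: (exp(-I*pi/3))*(-1)
so (chi_1 * chi_3) takes values
  {0} -> 1, {1} -> -exp(I*pi/3), {2} -> exp(2*I*pi/3), {3} -> 1, {4} -> exp(-2*I*pi/3), {5} -> -exp(-I*pi/3).
Now take the inner product of this character with each irreducible chi from the table, <chi_1*chi_3, chi> = (1/6) sum_C |C| (chi_1*chi_3)(C) conj(chi(C)):
  <chi_1*chi_3, chi_0> = (1/6)[1*(1)*conj(1) + 1*(-exp(I*pi/3))*conj(1) + 1*(exp(2*I*pi/3))*conj(1) + 1*(1)*conj(1) + 1*(exp(-2*I*pi/3))*conj(1) + 1*(-exp(-I*pi/3))*conj(1)]
      = (1/6)[(1) + (-exp(I*pi/3)) + (exp(2*I*pi/3)) + (1) + (exp(-2*I*pi/3)) + (-exp(-I*pi/3))] = 0/6 = 0
  <chi_1*chi_3, chi_1> = (1/6)[1*(1)*conj(1) + 1*(-exp(I*pi/3))*conj(exp(I*pi/3)) + 1*(exp(2*I*pi/3))*conj(exp(2*I*pi/3)) + 1*(1)*conj(-1) + 1*(exp(-2*I*pi/3))*conj(exp(-2*I*pi/3)) + 1*(-exp(-I*pi/3))*conj(exp(-I*pi/3))]
      = (1/6)[(1) + (-1) + (1) + (-1) + (1) + (-1)] = 0/6 = 0
  <chi_1*chi_3, chi_2> = (1/6)[1*(1)*conj(1) + 1*(-exp(I*pi/3))*conj(exp(2*I*pi/3)) + 1*(exp(2*I*pi/3))*conj(exp(-2*I*pi/3)) + 1*(1)*conj(1) + 1*(exp(-2*I*pi/3))*conj(exp(2*I*pi/3)) + 1*(-exp(-I*pi/3))*conj(exp(-2*I*pi/3))]
      = (1/6)[(1) + (-exp(-I*pi/3)) + (exp(-2*I*pi/3)) + (1) + (exp(2*I*pi/3)) + (-exp(I*pi/3))] = 0/6 = 0
  <chi_1*chi_3, chi_3> = (1/6)[1*(1)*conj(1) + 1*(-exp(I*pi/3))*conj(-1) + 1*(exp(2*I*pi/3))*conj(1) + 1*(1)*conj(-1) + 1*(exp(-2*I*pi/3))*conj(1) + 1*(-exp(-I*pi/3))*conj(-1)]
      = (1/6)[(1) + (exp(I*pi/3)) + (exp(2*I*pi/3)) + (-1) + (exp(-2*I*pi/3)) + (exp(-I*pi/3))] = 0/6 = 0
  <chi_1*chi_3, chi_4> = (1/6)[1*(1)*conj(1) + 1*(-exp(I*pi/3))*conj(exp(-2*I*pi/3)) + 1*(exp(2*I*pi/3))*conj(exp(2*I*pi/3)) + 1*(1)*conj(1) + 1*(exp(-2*I*pi/3))*conj(exp(-2*I*pi/3)) + 1*(-exp(-I*pi/3))*conj(exp(2*I*pi/3))]
      = (1/6)[(1) + (1) + (1) + (1) + (1) + (1)] = 6/6 = 1
  <chi_1*chi_3, chi_5> = (1/6)[1*(1)*conj(1) + 1*(-exp(I*pi/3))*conj(exp(-I*pi/3)) + 1*(exp(2*I*pi/3))*conj(exp(-2*I*pi/3)) + 1*(1)*conj(-1) + 1*(exp(-2*I*pi/3))*conj(exp(2*I*pi/3)) + 1*(-exp(-I*pi/3))*conj(exp(I*pi/3))]
      = (1/6)[(1) + (-exp(2*I*pi/3)) + (exp(-2*I*pi/3)) + (-1) + (exp(2*I*pi/3)) + (-exp(-2*I*pi/3))] = 0/6 = 0
(Exp terms are combined using exp(i*s)*conj(exp(i*t)) = exp(i*(s-t)), and sums of them are collapsed using the identity that for every m > 1 the m distinct m-th roots of unity sum to 0, e.g. 1 + exp(2*I*pi/3) + exp(-2*I*pi/3) = 0.)
Hence the multiplicities are chi_4: 1. Dimension check: dim(chi_1)*dim(chi_3) = 1*1 = 1 and sum (mult * dim) = 1*1 = 1.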